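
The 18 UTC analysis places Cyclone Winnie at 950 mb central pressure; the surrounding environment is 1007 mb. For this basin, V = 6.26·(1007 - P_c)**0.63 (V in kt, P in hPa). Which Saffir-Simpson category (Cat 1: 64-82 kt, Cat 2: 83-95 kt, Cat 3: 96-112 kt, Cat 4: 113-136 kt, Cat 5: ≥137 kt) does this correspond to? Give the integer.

ΔP = 1007 − 950 = 57 mb.
V ≈ 6.26 × 57^0.63 = 6.26 × 12.77 ≈ 80 kt.
80 kt falls in the Category 1 band.

1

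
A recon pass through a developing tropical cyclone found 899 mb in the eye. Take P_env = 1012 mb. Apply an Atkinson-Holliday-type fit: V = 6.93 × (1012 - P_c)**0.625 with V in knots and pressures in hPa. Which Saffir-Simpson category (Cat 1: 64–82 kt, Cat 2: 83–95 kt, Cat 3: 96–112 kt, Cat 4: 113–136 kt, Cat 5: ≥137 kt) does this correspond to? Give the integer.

4

ΔP = 1012 − 899 = 113 mb.
V ≈ 6.93 × 113^0.625 = 6.93 × 19.19 ≈ 133 kt.
133 kt falls in the Category 4 band.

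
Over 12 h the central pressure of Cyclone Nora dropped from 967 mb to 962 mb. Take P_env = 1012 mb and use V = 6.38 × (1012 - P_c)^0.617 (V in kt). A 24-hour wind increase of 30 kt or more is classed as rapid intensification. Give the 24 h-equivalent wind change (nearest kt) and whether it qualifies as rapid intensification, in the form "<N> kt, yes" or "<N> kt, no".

V₁: ΔP = 45, V ≈ 6.38 × 45^0.617 ≈ 66.81 kt.
V₂: ΔP = 50, V ≈ 6.38 × 50^0.617 ≈ 71.30 kt.
ΔV over 12 h = 4.49 kt → 24 h equivalent = 4.49 × 24/12 ≈ 8.98 kt.
9 kt < 30 kt ⇒ not rapid intensification.

9 kt, no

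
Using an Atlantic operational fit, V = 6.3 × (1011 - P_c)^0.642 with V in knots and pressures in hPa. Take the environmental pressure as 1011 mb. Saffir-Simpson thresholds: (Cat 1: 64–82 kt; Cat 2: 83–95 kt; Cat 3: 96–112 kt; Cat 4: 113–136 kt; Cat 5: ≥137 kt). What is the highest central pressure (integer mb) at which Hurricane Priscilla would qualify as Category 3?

Category 3 begins at V = 96 kt.
Required ΔP = (96/6.3)^(1/0.642) = 15.238^1.558 ≈ 69.59 mb.
P_c ≤ 1011 − 69.59 = 941.41, so the highest integer P_c is 941 mb.

941 mb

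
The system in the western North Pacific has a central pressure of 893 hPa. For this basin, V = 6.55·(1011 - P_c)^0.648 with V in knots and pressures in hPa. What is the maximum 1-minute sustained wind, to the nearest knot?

144 kt

ΔP = 1011 − 893 = 118 hPa.
118^0.648 ≈ 22.008.
V ≈ 6.55 × 22.008 ≈ 144.2 kt.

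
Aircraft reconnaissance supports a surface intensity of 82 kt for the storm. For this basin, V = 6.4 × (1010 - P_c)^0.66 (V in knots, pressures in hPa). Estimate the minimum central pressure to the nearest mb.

ΔP = (V / 6.4)^(1/0.66) = (82/6.4)^1.515.
82/6.4 = 12.812; 12.812^1.515 ≈ 47.67 mb.
P_c = 1010 − 47.67 = 962.33 ≈ 962 mb.

962 mb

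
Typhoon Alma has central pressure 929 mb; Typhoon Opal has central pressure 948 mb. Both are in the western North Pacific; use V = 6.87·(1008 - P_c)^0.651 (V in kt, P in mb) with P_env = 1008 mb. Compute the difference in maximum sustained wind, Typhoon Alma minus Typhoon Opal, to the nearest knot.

19 kt

Typhoon Alma: ΔP = 79; V ≈ 6.87 × 79^0.651 ≈ 118.12 kt.
Typhoon Opal: ΔP = 60; V ≈ 6.87 × 60^0.651 ≈ 98.75 kt.
Difference ≈ 118.12 − 98.75 = 19.37 → 19 kt.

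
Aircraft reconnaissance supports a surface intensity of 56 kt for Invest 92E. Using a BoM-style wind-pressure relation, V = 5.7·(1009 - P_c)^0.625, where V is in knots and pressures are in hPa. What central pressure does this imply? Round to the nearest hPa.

970 hPa

ΔP = (V / 5.7)^(1/0.625) = (56/5.7)^1.600.
56/5.7 = 9.825; 9.825^1.600 ≈ 38.70 hPa.
P_c = 1009 − 38.70 = 970.30 ≈ 970 hPa.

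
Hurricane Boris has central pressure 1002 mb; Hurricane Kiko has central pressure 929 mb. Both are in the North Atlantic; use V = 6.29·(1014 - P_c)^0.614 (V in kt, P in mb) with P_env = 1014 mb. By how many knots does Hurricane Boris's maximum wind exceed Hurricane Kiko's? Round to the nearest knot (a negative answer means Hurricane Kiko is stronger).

Hurricane Boris: ΔP = 12; V ≈ 6.29 × 12^0.614 ≈ 28.92 kt.
Hurricane Kiko: ΔP = 85; V ≈ 6.29 × 85^0.614 ≈ 96.23 kt.
Difference ≈ 28.92 − 96.23 = -67.31 → -67 kt.

-67 kt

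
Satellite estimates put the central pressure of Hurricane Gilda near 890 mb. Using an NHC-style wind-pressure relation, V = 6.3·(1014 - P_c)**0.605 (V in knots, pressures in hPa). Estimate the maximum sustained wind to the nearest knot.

116 kt

ΔP = 1014 − 890 = 124 mb.
124^0.605 ≈ 18.472.
V ≈ 6.3 × 18.472 ≈ 116.4 kt.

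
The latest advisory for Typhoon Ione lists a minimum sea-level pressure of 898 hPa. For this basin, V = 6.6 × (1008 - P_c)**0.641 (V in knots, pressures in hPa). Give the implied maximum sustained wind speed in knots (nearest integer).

ΔP = 1008 − 898 = 110 hPa.
110^0.641 ≈ 20.349.
V ≈ 6.6 × 20.349 ≈ 134.3 kt.

134 kt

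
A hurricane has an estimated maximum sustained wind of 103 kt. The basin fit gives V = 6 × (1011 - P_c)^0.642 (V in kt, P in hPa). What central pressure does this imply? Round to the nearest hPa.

ΔP = (V / 6)^(1/0.642) = (103/6)^1.558.
103/6 = 17.167; 17.167^1.558 ≈ 83.79 hPa.
P_c = 1011 − 83.79 = 927.21 ≈ 927 hPa.

927 hPa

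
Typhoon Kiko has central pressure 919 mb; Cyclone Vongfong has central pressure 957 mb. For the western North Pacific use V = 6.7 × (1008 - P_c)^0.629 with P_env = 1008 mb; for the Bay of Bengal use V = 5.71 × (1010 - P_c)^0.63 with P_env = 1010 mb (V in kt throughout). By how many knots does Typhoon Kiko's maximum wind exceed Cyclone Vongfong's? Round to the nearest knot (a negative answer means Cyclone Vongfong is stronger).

43 kt

Typhoon Kiko: ΔP = 89; V ≈ 6.7 × 89^0.629 ≈ 112.78 kt.
Cyclone Vongfong: ΔP = 53; V ≈ 5.71 × 53^0.63 ≈ 69.65 kt.
Difference ≈ 112.78 − 69.65 = 43.13 → 43 kt.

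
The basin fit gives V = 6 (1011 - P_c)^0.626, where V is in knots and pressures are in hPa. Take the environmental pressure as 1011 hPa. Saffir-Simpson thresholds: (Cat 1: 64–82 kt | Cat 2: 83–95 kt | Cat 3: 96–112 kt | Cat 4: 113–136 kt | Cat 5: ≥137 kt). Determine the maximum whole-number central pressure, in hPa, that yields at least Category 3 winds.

927 hPa

Category 3 begins at V = 96 kt.
Required ΔP = (96/6)^(1/0.626) = 16.000^1.597 ≈ 83.85 hPa.
P_c ≤ 1011 − 83.85 = 927.15, so the highest integer P_c is 927 hPa.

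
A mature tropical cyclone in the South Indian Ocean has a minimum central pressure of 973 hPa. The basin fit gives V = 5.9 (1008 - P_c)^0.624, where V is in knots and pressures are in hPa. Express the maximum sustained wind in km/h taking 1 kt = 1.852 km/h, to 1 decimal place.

100.5 km/h

ΔP = 1008 − 973 = 35 hPa.
V ≈ 5.9 × 35^0.624 = 5.9 × 9.194 ≈ 54.244 kt.
54.244 × 1.852 ≈ 100.46 km/h → 100.5 km/h.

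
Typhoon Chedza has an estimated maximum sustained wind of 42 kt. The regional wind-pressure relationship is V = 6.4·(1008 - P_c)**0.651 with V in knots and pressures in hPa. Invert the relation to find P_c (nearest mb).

990 mb

ΔP = (V / 6.4)^(1/0.651) = (42/6.4)^1.536.
42/6.4 = 6.562; 6.562^1.536 ≈ 17.99 mb.
P_c = 1008 − 17.99 = 990.01 ≈ 990 mb.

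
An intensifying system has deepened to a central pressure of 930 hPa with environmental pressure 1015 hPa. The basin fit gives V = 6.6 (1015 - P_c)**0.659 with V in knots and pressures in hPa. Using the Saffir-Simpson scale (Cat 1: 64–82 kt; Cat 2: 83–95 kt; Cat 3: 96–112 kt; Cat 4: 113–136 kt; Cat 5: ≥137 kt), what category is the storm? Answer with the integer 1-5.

ΔP = 1015 − 930 = 85 hPa.
V ≈ 6.6 × 85^0.659 = 6.6 × 18.68 ≈ 123 kt.
123 kt falls in the Category 4 band.

4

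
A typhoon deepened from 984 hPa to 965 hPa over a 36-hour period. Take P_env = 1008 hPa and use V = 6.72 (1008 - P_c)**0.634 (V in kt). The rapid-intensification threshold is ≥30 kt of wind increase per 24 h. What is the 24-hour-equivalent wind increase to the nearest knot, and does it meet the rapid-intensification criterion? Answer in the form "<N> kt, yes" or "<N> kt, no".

V₁: ΔP = 24, V ≈ 6.72 × 24^0.634 ≈ 50.40 kt.
V₂: ΔP = 43, V ≈ 6.72 × 43^0.634 ≈ 72.94 kt.
ΔV over 36 h = 22.54 kt → 24 h equivalent = 22.54 × 24/36 ≈ 15.03 kt.
15 kt < 30 kt ⇒ not rapid intensification.

15 kt, no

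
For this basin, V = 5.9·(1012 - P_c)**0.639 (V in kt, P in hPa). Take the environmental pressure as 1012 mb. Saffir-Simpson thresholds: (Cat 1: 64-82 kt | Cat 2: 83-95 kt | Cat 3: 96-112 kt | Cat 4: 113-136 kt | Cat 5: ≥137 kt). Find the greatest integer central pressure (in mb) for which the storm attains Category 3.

933 mb

Category 3 begins at V = 96 kt.
Required ΔP = (96/5.9)^(1/0.639) = 16.271^1.565 ≈ 78.67 mb.
P_c ≤ 1012 − 78.67 = 933.33, so the highest integer P_c is 933 mb.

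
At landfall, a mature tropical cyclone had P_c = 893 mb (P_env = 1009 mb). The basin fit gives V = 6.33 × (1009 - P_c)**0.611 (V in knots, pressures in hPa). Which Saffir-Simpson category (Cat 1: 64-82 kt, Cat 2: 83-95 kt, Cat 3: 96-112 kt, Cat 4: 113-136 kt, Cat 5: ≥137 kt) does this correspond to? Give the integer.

ΔP = 1009 − 893 = 116 mb.
V ≈ 6.33 × 116^0.611 = 6.33 × 18.26 ≈ 116 kt.
116 kt falls in the Category 4 band.

4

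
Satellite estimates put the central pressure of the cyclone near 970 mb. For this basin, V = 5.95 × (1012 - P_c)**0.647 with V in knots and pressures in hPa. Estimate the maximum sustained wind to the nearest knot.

ΔP = 1012 − 970 = 42 mb.
42^0.647 ≈ 11.226.
V ≈ 5.95 × 11.226 ≈ 66.8 kt.

67 kt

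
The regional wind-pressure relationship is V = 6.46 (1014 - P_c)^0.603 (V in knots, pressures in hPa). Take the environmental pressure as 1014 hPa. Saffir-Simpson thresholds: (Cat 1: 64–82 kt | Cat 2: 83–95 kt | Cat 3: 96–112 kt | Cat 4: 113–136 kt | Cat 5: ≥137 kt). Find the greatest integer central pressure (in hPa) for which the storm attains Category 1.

969 hPa

Category 1 begins at V = 64 kt.
Required ΔP = (64/6.46)^(1/0.603) = 9.907^1.658 ≈ 44.84 hPa.
P_c ≤ 1014 − 44.84 = 969.16, so the highest integer P_c is 969 hPa.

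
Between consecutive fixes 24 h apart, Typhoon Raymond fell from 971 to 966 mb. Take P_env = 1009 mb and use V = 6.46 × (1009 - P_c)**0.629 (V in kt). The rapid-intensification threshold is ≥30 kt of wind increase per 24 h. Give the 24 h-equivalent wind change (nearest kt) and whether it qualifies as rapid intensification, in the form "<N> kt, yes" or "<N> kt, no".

V₁: ΔP = 38, V ≈ 6.46 × 38^0.629 ≈ 63.67 kt.
V₂: ΔP = 43, V ≈ 6.46 × 43^0.629 ≈ 68.82 kt.
ΔV over 24 h = 5.15 kt → 24 h equivalent = 5.15 × 24/24 ≈ 5.15 kt.
5 kt < 30 kt ⇒ not rapid intensification.

5 kt, no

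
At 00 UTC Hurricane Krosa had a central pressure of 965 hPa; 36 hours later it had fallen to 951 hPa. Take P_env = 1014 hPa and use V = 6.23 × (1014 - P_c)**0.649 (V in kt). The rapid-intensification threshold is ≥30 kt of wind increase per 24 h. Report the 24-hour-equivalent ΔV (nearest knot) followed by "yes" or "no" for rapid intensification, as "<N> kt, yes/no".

V₁: ΔP = 49, V ≈ 6.23 × 49^0.649 ≈ 77.88 kt.
V₂: ΔP = 63, V ≈ 6.23 × 63^0.649 ≈ 91.68 kt.
ΔV over 36 h = 13.80 kt → 24 h equivalent = 13.80 × 24/36 ≈ 9.20 kt.
9 kt < 30 kt ⇒ not rapid intensification.

9 kt, no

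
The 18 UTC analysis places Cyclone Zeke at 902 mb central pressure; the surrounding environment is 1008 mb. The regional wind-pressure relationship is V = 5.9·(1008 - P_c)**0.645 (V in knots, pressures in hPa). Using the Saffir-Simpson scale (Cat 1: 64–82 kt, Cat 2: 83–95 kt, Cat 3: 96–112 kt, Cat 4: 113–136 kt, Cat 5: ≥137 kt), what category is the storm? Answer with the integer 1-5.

4

ΔP = 1008 − 902 = 106 mb.
V ≈ 5.9 × 106^0.645 = 5.9 × 20.25 ≈ 119 kt.
119 kt falls in the Category 4 band.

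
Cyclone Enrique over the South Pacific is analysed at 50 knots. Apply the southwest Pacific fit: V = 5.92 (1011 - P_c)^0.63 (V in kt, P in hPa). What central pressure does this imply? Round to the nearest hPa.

ΔP = (V / 5.92)^(1/0.63) = (50/5.92)^1.587.
50/5.92 = 8.446; 8.446^1.587 ≈ 29.57 hPa.
P_c = 1011 − 29.57 = 981.43 ≈ 981 hPa.

981 hPa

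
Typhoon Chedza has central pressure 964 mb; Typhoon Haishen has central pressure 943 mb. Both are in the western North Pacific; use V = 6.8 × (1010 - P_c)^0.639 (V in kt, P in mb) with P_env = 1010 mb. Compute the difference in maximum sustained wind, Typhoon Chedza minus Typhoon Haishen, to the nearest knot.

-21 kt

Typhoon Chedza: ΔP = 46; V ≈ 6.8 × 46^0.639 ≈ 78.53 kt.
Typhoon Haishen: ΔP = 67; V ≈ 6.8 × 67^0.639 ≈ 99.86 kt.
Difference ≈ 78.53 − 99.86 = -21.33 → -21 kt.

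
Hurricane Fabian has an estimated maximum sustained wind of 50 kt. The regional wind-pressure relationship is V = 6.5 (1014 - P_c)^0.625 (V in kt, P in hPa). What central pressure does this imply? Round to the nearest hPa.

ΔP = (V / 6.5)^(1/0.625) = (50/6.5)^1.600.
50/6.5 = 7.692; 7.692^1.600 ≈ 26.16 hPa.
P_c = 1014 − 26.16 = 987.84 ≈ 988 hPa.

988 hPa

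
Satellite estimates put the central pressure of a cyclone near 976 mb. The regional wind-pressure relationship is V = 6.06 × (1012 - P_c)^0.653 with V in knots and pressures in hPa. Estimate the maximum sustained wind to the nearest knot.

ΔP = 1012 − 976 = 36 mb.
36^0.653 ≈ 10.382.
V ≈ 6.06 × 10.382 ≈ 62.9 kt.

63 kt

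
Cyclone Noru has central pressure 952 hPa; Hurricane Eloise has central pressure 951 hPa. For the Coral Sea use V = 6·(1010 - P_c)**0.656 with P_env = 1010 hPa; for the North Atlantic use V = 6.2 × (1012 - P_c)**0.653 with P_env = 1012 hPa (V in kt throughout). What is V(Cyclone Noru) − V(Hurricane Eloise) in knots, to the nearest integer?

-5 kt

Cyclone Noru: ΔP = 58; V ≈ 6 × 58^0.656 ≈ 86.09 kt.
Hurricane Eloise: ΔP = 61; V ≈ 6.2 × 61^0.653 ≈ 90.83 kt.
Difference ≈ 86.09 − 90.83 = -4.74 → -5 kt.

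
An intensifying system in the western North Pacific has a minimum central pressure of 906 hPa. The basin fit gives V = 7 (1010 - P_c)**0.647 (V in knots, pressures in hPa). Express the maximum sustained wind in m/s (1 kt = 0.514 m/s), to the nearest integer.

73 m/s

ΔP = 1010 − 906 = 104 hPa.
V ≈ 7 × 104^0.647 = 7 × 20.185 ≈ 141.292 kt.
141.292 × 0.514 ≈ 72.62 m/s → 73 m/s.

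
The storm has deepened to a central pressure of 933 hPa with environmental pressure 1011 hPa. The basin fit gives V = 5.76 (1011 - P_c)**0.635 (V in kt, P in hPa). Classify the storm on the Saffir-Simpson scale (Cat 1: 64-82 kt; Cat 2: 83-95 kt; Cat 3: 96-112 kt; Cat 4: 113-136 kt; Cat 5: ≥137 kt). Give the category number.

ΔP = 1011 − 933 = 78 hPa.
V ≈ 5.76 × 78^0.635 = 5.76 × 15.90 ≈ 92 kt.
92 kt falls in the Category 2 band.

2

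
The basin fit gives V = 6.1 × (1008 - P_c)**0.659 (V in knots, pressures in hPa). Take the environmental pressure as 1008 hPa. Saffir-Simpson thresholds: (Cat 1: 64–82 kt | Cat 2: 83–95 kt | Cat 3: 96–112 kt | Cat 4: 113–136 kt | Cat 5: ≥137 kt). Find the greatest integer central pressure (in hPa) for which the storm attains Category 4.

Category 4 begins at V = 113 kt.
Required ΔP = (113/6.1)^(1/0.659) = 18.525^1.517 ≈ 83.90 hPa.
P_c ≤ 1008 − 83.90 = 924.10, so the highest integer P_c is 924 hPa.

924 hPa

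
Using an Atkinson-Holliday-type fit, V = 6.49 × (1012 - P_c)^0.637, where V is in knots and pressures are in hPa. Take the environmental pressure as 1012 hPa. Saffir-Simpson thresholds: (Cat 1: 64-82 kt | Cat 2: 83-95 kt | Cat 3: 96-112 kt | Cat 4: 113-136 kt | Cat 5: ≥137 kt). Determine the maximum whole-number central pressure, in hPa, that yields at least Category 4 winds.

923 hPa

Category 4 begins at V = 113 kt.
Required ΔP = (113/6.49)^(1/0.637) = 17.411^1.570 ≈ 88.70 hPa.
P_c ≤ 1012 − 88.70 = 923.30, so the highest integer P_c is 923 hPa.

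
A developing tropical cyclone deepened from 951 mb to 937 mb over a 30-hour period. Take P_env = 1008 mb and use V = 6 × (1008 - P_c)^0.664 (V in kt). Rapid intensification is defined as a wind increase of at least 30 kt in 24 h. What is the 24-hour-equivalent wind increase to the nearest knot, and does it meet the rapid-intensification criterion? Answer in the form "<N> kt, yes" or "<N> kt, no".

V₁: ΔP = 57, V ≈ 6 × 57^0.664 ≈ 87.91 kt.
V₂: ΔP = 71, V ≈ 6 × 71^0.664 ≈ 101.72 kt.
ΔV over 30 h = 13.81 kt → 24 h equivalent = 13.81 × 24/30 ≈ 11.05 kt.
11 kt < 30 kt ⇒ not rapid intensification.

11 kt, no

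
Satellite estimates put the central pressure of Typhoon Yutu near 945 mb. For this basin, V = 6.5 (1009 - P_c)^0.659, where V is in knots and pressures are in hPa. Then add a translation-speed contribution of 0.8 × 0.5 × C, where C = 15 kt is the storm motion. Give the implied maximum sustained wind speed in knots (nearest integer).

107 kt

ΔP = 1009 − 945 = 64 mb.
64^0.659 ≈ 15.498.
V ≈ 6.5 × 15.498 ≈ 100.7 kt.
Translation term: 0.8 × 0.5 × 15 = 6 kt.
Corrected V ≈ 106.7 kt → 107 kt.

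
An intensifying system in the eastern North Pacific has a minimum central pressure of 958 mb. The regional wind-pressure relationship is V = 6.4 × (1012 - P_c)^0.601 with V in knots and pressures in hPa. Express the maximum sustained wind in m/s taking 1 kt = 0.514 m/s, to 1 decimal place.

36.2 m/s

ΔP = 1012 − 958 = 54 mb.
V ≈ 6.4 × 54^0.601 = 6.4 × 10.994 ≈ 70.364 kt.
70.364 × 0.514 ≈ 36.17 m/s → 36.2 m/s.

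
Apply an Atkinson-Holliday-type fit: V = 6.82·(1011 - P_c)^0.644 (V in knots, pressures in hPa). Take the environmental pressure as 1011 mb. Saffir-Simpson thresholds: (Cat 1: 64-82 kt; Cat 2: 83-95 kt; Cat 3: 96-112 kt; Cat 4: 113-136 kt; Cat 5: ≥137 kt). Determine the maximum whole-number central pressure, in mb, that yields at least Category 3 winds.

Category 3 begins at V = 96 kt.
Required ΔP = (96/6.82)^(1/0.644) = 14.076^1.553 ≈ 60.72 mb.
P_c ≤ 1011 − 60.72 = 950.28, so the highest integer P_c is 950 mb.

950 mb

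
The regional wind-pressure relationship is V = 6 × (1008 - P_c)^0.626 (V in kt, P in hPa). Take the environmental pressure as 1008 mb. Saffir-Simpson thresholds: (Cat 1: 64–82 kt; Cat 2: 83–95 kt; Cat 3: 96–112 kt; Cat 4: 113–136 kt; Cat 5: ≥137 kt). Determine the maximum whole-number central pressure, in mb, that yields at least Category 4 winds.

899 mb

Category 4 begins at V = 113 kt.
Required ΔP = (113/6)^(1/0.626) = 18.833^1.597 ≈ 108.80 mb.
P_c ≤ 1008 − 108.80 = 899.20, so the highest integer P_c is 899 mb.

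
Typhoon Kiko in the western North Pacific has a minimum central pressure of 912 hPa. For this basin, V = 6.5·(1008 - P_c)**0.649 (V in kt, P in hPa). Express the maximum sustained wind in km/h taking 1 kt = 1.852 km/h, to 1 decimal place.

232.8 km/h

ΔP = 1008 − 912 = 96 hPa.
V ≈ 6.5 × 96^0.649 = 6.5 × 19.342 ≈ 125.721 kt.
125.721 × 1.852 ≈ 232.84 km/h → 232.8 km/h.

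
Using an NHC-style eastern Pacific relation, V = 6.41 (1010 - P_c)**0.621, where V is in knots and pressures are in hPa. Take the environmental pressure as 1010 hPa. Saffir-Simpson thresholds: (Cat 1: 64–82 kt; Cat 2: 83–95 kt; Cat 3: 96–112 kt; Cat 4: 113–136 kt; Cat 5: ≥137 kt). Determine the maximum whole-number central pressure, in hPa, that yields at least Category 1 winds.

969 hPa

Category 1 begins at V = 64 kt.
Required ΔP = (64/6.41)^(1/0.621) = 9.984^1.610 ≈ 40.66 hPa.
P_c ≤ 1010 − 40.66 = 969.34, so the highest integer P_c is 969 hPa.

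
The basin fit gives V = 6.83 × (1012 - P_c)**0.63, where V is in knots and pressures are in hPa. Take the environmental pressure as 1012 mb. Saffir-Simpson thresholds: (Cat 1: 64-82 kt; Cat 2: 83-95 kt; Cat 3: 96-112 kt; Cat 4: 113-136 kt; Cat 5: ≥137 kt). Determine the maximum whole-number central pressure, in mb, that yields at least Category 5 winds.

Category 5 begins at V = 137 kt.
Required ΔP = (137/6.83)^(1/0.63) = 20.059^1.587 ≈ 116.72 mb.
P_c ≤ 1012 − 116.72 = 895.28, so the highest integer P_c is 895 mb.

895 mb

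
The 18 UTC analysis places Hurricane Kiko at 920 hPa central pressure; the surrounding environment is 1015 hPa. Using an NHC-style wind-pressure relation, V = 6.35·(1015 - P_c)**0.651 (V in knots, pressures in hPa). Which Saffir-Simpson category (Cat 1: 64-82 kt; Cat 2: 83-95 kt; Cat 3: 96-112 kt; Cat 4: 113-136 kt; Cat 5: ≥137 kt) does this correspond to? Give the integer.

ΔP = 1015 − 920 = 95 hPa.
V ≈ 6.35 × 95^0.651 = 6.35 × 19.39 ≈ 123 kt.
123 kt falls in the Category 4 band.

4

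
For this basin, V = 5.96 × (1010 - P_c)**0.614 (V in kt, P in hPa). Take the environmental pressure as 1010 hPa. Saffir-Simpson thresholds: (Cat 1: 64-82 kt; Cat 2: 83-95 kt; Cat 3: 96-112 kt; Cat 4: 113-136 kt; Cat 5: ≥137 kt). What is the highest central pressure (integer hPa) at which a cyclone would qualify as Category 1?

962 hPa

Category 1 begins at V = 64 kt.
Required ΔP = (64/5.96)^(1/0.614) = 10.738^1.629 ≈ 47.76 hPa.
P_c ≤ 1010 − 47.76 = 962.24, so the highest integer P_c is 962 hPa.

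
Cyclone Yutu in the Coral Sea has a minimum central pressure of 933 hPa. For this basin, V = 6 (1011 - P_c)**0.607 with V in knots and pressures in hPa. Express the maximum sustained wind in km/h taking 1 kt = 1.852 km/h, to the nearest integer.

156 km/h

ΔP = 1011 − 933 = 78 hPa.
V ≈ 6 × 78^0.607 = 6 × 14.077 ≈ 84.460 kt.
84.460 × 1.852 ≈ 156.42 km/h → 156 km/h.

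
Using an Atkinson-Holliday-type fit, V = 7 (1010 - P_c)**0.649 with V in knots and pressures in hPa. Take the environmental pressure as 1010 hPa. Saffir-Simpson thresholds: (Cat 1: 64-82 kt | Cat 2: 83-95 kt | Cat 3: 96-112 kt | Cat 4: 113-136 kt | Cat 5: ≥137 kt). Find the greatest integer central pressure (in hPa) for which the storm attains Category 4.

Category 4 begins at V = 113 kt.
Required ΔP = (113/7)^(1/0.649) = 16.143^1.541 ≈ 72.66 hPa.
P_c ≤ 1010 − 72.66 = 937.34, so the highest integer P_c is 937 hPa.

937 hPa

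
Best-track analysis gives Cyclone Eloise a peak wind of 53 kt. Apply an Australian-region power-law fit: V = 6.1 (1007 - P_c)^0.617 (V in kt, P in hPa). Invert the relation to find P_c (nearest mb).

ΔP = (V / 6.1)^(1/0.617) = (53/6.1)^1.621.
53/6.1 = 8.689; 8.689^1.621 ≈ 33.25 mb.
P_c = 1007 − 33.25 = 973.75 ≈ 974 mb.

974 mb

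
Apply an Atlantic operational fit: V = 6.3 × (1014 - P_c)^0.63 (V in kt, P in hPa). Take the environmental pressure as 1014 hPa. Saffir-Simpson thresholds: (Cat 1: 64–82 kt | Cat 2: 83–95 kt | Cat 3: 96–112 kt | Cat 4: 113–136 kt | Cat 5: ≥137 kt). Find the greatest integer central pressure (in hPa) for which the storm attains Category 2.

954 hPa

Category 2 begins at V = 83 kt.
Required ΔP = (83/6.3)^(1/0.63) = 13.175^1.587 ≈ 59.89 hPa.
P_c ≤ 1014 − 59.89 = 954.11, so the highest integer P_c is 954 hPa.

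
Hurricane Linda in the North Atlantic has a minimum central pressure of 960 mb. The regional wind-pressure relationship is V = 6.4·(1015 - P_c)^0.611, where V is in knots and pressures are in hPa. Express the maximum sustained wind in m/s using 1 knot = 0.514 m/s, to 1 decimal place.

38.1 m/s

ΔP = 1015 − 960 = 55 mb.
V ≈ 6.4 × 55^0.611 = 6.4 × 11.571 ≈ 74.053 kt.
74.053 × 0.514 ≈ 38.06 m/s → 38.1 m/s.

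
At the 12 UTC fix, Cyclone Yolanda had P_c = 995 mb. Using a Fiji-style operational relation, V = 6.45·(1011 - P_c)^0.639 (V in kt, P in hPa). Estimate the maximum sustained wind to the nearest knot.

38 kt

ΔP = 1011 − 995 = 16 mb.
16^0.639 ≈ 5.881.
V ≈ 6.45 × 5.881 ≈ 37.9 kt.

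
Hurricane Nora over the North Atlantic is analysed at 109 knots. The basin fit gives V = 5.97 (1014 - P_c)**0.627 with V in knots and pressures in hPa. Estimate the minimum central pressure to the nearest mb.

911 mb

ΔP = (V / 5.97)^(1/0.627) = (109/5.97)^1.595.
109/5.97 = 18.258; 18.258^1.595 ≈ 102.77 mb.
P_c = 1014 − 102.77 = 911.23 ≈ 911 mb.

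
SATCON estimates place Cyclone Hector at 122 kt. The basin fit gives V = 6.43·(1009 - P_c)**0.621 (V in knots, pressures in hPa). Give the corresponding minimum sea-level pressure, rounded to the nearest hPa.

ΔP = (V / 6.43)^(1/0.621) = (122/6.43)^1.610.
122/6.43 = 18.974; 18.974^1.610 ≈ 114.34 hPa.
P_c = 1009 − 114.34 = 894.66 ≈ 895 hPa.

895 hPa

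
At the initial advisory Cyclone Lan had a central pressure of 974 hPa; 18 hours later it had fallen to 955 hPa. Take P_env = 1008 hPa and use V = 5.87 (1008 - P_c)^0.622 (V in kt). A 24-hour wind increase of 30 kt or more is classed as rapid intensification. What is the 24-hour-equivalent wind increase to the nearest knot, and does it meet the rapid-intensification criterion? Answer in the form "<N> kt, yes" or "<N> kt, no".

V₁: ΔP = 34, V ≈ 5.87 × 34^0.622 ≈ 52.63 kt.
V₂: ΔP = 53, V ≈ 5.87 × 53^0.622 ≈ 69.36 kt.
ΔV over 18 h = 16.73 kt → 24 h equivalent = 16.73 × 24/18 ≈ 22.31 kt.
22 kt < 30 kt ⇒ not rapid intensification.

22 kt, no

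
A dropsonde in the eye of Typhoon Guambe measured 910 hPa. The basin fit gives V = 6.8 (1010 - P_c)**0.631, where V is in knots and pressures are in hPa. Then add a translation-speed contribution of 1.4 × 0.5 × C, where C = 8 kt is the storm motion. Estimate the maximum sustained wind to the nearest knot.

ΔP = 1010 − 910 = 100 hPa.
100^0.631 ≈ 18.281.
V ≈ 6.8 × 18.281 ≈ 124.3 kt.
Translation term: 1.4 × 0.5 × 8 = 5.6 kt.
Corrected V ≈ 129.9 kt → 130 kt.

130 kt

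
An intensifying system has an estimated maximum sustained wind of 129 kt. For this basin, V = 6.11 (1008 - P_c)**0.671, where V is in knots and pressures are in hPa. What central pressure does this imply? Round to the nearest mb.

914 mb

ΔP = (V / 6.11)^(1/0.671) = (129/6.11)^1.490.
129/6.11 = 21.113; 21.113^1.490 ≈ 94.19 mb.
P_c = 1008 − 94.19 = 913.81 ≈ 914 mb.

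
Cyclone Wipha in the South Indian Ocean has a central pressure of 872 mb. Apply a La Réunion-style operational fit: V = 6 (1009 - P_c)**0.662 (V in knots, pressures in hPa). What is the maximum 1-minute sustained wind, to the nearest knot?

156 kt

ΔP = 1009 − 872 = 137 mb.
137^0.662 ≈ 25.972.
V ≈ 6 × 25.972 ≈ 155.8 kt.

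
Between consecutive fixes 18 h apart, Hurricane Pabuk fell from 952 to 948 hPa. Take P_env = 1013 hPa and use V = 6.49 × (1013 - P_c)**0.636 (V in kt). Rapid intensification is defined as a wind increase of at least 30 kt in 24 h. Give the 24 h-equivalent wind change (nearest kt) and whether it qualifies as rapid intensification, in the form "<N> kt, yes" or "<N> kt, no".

5 kt, no

V₁: ΔP = 61, V ≈ 6.49 × 61^0.636 ≈ 88.66 kt.
V₂: ΔP = 65, V ≈ 6.49 × 65^0.636 ≈ 92.31 kt.
ΔV over 18 h = 3.65 kt → 24 h equivalent = 3.65 × 24/18 ≈ 4.87 kt.
5 kt < 30 kt ⇒ not rapid intensification.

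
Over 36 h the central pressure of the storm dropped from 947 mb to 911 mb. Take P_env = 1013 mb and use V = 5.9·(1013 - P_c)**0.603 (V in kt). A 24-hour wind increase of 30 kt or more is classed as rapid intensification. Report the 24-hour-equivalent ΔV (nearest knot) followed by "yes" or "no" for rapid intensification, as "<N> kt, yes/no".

15 kt, no

V₁: ΔP = 66, V ≈ 5.9 × 66^0.603 ≈ 73.80 kt.
V₂: ΔP = 102, V ≈ 5.9 × 102^0.603 ≈ 95.95 kt.
ΔV over 36 h = 22.15 kt → 24 h equivalent = 22.15 × 24/36 ≈ 14.77 kt.
15 kt < 30 kt ⇒ not rapid intensification.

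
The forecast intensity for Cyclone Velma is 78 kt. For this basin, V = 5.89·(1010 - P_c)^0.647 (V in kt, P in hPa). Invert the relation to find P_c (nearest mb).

ΔP = (V / 5.89)^(1/0.647) = (78/5.89)^1.546.
78/5.89 = 13.243; 13.243^1.546 ≈ 54.22 mb.
P_c = 1010 − 54.22 = 955.78 ≈ 956 mb.

956 mb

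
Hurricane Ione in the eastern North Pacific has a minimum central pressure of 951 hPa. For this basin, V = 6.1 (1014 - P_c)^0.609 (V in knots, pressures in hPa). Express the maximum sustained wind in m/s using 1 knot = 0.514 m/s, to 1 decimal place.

39.1 m/s

ΔP = 1014 − 951 = 63 hPa.
V ≈ 6.1 × 63^0.609 = 6.1 × 12.468 ≈ 76.055 kt.
76.055 × 0.514 ≈ 39.09 m/s → 39.1 m/s.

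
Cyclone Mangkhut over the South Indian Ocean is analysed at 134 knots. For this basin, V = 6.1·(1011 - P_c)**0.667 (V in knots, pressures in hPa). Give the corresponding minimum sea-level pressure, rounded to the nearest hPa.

ΔP = (V / 6.1)^(1/0.667) = (134/6.1)^1.499.
134/6.1 = 21.967; 21.967^1.499 ≈ 102.72 hPa.
P_c = 1011 − 102.72 = 908.28 ≈ 908 hPa.

908 hPa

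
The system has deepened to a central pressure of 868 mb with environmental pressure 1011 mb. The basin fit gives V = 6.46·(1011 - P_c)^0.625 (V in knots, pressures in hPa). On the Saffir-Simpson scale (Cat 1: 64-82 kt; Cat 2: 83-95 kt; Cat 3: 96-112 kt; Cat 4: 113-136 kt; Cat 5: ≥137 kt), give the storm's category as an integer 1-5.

5

ΔP = 1011 − 868 = 143 mb.
V ≈ 6.46 × 143^0.625 = 6.46 × 22.24 ≈ 144 kt.
144 kt falls in the Category 5 band.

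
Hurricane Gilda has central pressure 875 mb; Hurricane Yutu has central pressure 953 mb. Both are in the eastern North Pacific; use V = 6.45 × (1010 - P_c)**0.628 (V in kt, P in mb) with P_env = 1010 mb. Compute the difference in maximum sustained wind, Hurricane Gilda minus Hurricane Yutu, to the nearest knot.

Hurricane Gilda: ΔP = 135; V ≈ 6.45 × 135^0.628 ≈ 140.41 kt.
Hurricane Yutu: ΔP = 57; V ≈ 6.45 × 57^0.628 ≈ 81.71 kt.
Difference ≈ 140.41 − 81.71 = 58.70 → 59 kt.

59 kt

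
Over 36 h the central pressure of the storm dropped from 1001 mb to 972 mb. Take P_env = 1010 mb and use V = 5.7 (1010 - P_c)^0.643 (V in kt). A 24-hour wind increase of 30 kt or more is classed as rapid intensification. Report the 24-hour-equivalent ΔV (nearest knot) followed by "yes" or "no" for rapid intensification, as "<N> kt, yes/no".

24 kt, no

V₁: ΔP = 9, V ≈ 5.7 × 9^0.643 ≈ 23.41 kt.
V₂: ΔP = 38, V ≈ 5.7 × 38^0.643 ≈ 59.11 kt.
ΔV over 36 h = 35.70 kt → 24 h equivalent = 35.70 × 24/36 ≈ 23.80 kt.
24 kt < 30 kt ⇒ not rapid intensification.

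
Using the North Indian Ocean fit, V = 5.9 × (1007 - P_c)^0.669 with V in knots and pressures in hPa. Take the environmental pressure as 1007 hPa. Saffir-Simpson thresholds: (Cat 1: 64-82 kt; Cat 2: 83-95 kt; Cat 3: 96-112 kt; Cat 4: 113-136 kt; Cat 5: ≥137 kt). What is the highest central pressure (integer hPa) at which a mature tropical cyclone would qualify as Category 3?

Category 3 begins at V = 96 kt.
Required ΔP = (96/5.9)^(1/0.669) = 16.271^1.495 ≈ 64.68 hPa.
P_c ≤ 1007 − 64.68 = 942.32, so the highest integer P_c is 942 hPa.

942 hPa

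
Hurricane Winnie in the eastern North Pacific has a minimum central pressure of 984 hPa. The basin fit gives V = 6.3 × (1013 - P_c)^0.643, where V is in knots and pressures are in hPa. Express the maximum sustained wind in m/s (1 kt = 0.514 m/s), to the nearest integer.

28 m/s

ΔP = 1013 − 984 = 29 hPa.
V ≈ 6.3 × 29^0.643 = 6.3 × 8.716 ≈ 54.911 kt.
54.911 × 0.514 ≈ 28.22 m/s → 28 m/s.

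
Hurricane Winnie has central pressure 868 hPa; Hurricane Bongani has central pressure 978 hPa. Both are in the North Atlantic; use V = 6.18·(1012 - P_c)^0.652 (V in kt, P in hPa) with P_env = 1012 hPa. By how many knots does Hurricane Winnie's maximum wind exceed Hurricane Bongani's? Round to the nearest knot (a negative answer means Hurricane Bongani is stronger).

Hurricane Winnie: ΔP = 144; V ≈ 6.18 × 144^0.652 ≈ 157.85 kt.
Hurricane Bongani: ΔP = 34; V ≈ 6.18 × 34^0.652 ≈ 61.59 kt.
Difference ≈ 157.85 − 61.59 = 96.26 → 96 kt.

96 kt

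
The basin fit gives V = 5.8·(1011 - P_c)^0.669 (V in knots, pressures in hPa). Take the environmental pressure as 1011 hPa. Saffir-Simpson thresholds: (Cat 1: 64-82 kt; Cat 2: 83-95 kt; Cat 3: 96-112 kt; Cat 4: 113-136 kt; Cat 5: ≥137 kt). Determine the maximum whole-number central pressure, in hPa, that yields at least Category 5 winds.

898 hPa

Category 5 begins at V = 137 kt.
Required ΔP = (137/5.8)^(1/0.669) = 23.621^1.495 ≈ 112.92 hPa.
P_c ≤ 1011 − 112.92 = 898.08, so the highest integer P_c is 898 hPa.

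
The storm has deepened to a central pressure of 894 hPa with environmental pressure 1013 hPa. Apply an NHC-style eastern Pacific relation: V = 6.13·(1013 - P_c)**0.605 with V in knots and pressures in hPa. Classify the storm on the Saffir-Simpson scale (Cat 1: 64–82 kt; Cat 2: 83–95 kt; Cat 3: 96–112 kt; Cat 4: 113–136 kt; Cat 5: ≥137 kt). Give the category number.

ΔP = 1013 − 894 = 119 hPa.
V ≈ 6.13 × 119^0.605 = 6.13 × 18.02 ≈ 110 kt.
110 kt falls in the Category 3 band.

3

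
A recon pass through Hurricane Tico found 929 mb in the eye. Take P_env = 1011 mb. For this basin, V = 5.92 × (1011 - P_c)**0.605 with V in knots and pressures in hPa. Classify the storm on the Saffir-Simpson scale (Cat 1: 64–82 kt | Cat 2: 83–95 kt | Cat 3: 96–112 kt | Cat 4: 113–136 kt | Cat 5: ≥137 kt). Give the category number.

2

ΔP = 1011 − 929 = 82 mb.
V ≈ 5.92 × 82^0.605 = 5.92 × 14.38 ≈ 85 kt.
85 kt falls in the Category 2 band.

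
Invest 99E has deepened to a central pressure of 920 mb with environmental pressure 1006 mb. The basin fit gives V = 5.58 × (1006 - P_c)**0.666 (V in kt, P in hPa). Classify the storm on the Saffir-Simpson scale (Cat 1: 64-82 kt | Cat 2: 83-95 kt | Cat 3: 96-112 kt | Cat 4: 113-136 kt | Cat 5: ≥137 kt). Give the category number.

ΔP = 1006 − 920 = 86 mb.
V ≈ 5.58 × 86^0.666 = 5.58 × 19.43 ≈ 108 kt.
108 kt falls in the Category 3 band.

3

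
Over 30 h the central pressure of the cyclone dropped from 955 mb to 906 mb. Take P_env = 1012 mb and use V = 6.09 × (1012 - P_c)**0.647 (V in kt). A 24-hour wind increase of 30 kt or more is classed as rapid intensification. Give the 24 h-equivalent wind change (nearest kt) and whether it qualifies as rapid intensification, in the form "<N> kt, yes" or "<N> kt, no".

33 kt, yes

V₁: ΔP = 57, V ≈ 6.09 × 57^0.647 ≈ 83.30 kt.
V₂: ΔP = 106, V ≈ 6.09 × 106^0.647 ≈ 124.45 kt.
ΔV over 30 h = 41.15 kt → 24 h equivalent = 41.15 × 24/30 ≈ 32.92 kt.
33 kt ≥ 30 kt ⇒ rapid intensification.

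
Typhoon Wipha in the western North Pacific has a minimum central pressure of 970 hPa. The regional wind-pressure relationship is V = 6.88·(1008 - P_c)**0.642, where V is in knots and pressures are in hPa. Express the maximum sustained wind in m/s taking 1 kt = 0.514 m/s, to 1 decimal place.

36.5 m/s

ΔP = 1008 − 970 = 38 hPa.
V ≈ 6.88 × 38^0.642 = 6.88 × 10.333 ≈ 71.090 kt.
71.090 × 0.514 ≈ 36.54 m/s → 36.5 m/s.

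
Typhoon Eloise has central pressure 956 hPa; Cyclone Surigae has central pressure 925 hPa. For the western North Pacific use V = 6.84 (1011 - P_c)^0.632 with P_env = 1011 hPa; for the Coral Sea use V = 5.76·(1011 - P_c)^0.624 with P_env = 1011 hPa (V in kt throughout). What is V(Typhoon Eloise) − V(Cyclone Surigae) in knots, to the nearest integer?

Typhoon Eloise: ΔP = 55; V ≈ 6.84 × 55^0.632 ≈ 86.09 kt.
Cyclone Surigae: ΔP = 86; V ≈ 5.76 × 86^0.624 ≈ 92.80 kt.
Difference ≈ 86.09 − 92.80 = -6.71 → -7 kt.

-7 kt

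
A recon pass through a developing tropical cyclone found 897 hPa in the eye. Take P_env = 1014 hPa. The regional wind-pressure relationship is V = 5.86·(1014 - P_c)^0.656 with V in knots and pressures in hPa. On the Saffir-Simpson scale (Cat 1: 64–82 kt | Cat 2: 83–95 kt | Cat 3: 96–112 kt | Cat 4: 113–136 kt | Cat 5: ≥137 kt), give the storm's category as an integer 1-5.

4

ΔP = 1014 − 897 = 117 hPa.
V ≈ 5.86 × 117^0.656 = 5.86 × 22.74 ≈ 133 kt.
133 kt falls in the Category 4 band.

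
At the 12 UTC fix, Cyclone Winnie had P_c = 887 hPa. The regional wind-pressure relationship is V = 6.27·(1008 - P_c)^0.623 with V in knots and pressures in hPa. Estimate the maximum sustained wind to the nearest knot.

124 kt

ΔP = 1008 − 887 = 121 hPa.
121^0.623 ≈ 19.842.
V ≈ 6.27 × 19.842 ≈ 124.4 kt.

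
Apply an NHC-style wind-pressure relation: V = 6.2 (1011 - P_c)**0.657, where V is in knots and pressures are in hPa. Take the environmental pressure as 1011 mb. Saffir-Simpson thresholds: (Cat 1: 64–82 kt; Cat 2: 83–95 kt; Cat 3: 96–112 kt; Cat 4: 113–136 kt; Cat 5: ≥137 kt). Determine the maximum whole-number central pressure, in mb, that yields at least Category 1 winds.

Category 1 begins at V = 64 kt.
Required ΔP = (64/6.2)^(1/0.657) = 10.323^1.522 ≈ 34.92 mb.
P_c ≤ 1011 − 34.92 = 976.08, so the highest integer P_c is 976 mb.

976 mb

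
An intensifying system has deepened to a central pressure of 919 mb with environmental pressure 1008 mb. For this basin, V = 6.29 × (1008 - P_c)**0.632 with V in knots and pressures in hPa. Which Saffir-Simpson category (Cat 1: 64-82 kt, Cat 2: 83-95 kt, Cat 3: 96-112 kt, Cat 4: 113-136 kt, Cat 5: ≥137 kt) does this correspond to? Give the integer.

ΔP = 1008 − 919 = 89 mb.
V ≈ 6.29 × 89^0.632 = 6.29 × 17.06 ≈ 107 kt.
107 kt falls in the Category 3 band.

3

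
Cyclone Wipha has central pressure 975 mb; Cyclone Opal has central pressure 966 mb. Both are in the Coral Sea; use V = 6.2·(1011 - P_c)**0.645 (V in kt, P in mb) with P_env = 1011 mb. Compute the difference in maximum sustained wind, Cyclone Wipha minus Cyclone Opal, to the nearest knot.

-10 kt

Cyclone Wipha: ΔP = 36; V ≈ 6.2 × 36^0.645 ≈ 62.55 kt.
Cyclone Opal: ΔP = 45; V ≈ 6.2 × 45^0.645 ≈ 72.23 kt.
Difference ≈ 62.55 − 72.23 = -9.68 → -10 kt.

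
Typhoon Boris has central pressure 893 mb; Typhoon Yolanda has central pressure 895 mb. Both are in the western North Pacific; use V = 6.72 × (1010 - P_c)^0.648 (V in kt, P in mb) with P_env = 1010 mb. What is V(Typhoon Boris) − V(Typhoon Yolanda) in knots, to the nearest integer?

2 kt

Typhoon Boris: ΔP = 117; V ≈ 6.72 × 117^0.648 ≈ 147.08 kt.
Typhoon Yolanda: ΔP = 115; V ≈ 6.72 × 115^0.648 ≈ 145.45 kt.
Difference ≈ 147.08 − 145.45 = 1.63 → 2 kt.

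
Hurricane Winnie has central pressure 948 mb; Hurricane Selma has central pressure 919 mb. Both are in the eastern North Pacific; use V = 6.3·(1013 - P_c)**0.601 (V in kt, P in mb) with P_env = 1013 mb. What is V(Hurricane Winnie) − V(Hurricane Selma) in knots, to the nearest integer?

Hurricane Winnie: ΔP = 65; V ≈ 6.3 × 65^0.601 ≈ 77.43 kt.
Hurricane Selma: ΔP = 94; V ≈ 6.3 × 94^0.601 ≈ 96.65 kt.
Difference ≈ 77.43 − 96.65 = -19.22 → -19 kt.

-19 kt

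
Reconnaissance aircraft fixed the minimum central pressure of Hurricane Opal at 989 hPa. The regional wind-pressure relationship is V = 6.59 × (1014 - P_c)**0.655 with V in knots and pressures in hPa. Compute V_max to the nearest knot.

ΔP = 1014 − 989 = 25 hPa.
25^0.655 ≈ 8.235.
V ≈ 6.59 × 8.235 ≈ 54.3 kt.

54 kt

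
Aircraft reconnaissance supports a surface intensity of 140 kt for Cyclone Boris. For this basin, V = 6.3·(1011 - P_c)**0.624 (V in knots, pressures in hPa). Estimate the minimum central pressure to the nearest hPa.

ΔP = (V / 6.3)^(1/0.624) = (140/6.3)^1.603.
140/6.3 = 22.222; 22.222^1.603 ≈ 143.98 hPa.
P_c = 1011 − 143.98 = 867.02 ≈ 867 hPa.

867 hPa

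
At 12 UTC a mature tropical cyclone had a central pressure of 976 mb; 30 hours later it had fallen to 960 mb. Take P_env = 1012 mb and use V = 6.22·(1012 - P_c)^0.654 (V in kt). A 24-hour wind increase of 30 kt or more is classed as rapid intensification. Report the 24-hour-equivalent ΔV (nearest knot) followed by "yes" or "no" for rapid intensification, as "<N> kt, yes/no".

14 kt, no

V₁: ΔP = 36, V ≈ 6.22 × 36^0.654 ≈ 64.81 kt.
V₂: ΔP = 52, V ≈ 6.22 × 52^0.654 ≈ 82.42 kt.
ΔV over 30 h = 17.61 kt → 24 h equivalent = 17.61 × 24/30 ≈ 14.09 kt.
14 kt < 30 kt ⇒ not rapid intensification.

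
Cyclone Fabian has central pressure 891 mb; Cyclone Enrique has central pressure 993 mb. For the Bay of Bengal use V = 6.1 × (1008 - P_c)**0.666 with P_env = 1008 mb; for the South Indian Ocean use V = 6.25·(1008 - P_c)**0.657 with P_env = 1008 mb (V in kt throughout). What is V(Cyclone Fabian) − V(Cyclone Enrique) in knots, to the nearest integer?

Cyclone Fabian: ΔP = 117; V ≈ 6.1 × 117^0.666 ≈ 145.46 kt.
Cyclone Enrique: ΔP = 15; V ≈ 6.25 × 15^0.657 ≈ 37.03 kt.
Difference ≈ 145.46 − 37.03 = 108.43 → 108 kt.

108 kt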